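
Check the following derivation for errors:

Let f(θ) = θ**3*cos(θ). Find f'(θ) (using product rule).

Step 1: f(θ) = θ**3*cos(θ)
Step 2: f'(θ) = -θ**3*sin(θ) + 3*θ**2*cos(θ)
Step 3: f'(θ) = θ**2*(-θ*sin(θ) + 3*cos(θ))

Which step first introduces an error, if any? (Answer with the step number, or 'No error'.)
No error

All steps in this derivation are correct.
The final answer f'(θ) = θ**2*(-θ*sin(θ) + 3*cos(θ)) is valid.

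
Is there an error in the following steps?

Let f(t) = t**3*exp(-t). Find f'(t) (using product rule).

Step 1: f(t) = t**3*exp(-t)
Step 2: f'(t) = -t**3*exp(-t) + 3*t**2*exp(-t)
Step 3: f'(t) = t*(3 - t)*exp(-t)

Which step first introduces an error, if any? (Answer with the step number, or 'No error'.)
Step 3

Step 3 is incorrect due to a wrong exponent.
The step shows: t*(3 - t)*exp(-t)
The correct value should be: t**2*(3 - t)*exp(-t)

Explanation: The exponent 2 on t was incorrectly written as 1: the term t**2*(3 - t)*exp(-t) was incorrectly written as t*(3 - t)*exp(-t)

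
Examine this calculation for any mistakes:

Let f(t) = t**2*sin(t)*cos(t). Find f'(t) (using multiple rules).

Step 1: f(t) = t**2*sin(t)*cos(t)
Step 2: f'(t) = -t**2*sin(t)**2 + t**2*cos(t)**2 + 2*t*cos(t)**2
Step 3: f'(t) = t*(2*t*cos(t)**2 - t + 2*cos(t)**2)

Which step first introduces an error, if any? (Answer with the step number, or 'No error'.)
Step 2

Step 2 is incorrect due to a wrong trig function.
The step shows: -t**2*sin(t)**2 + t**2*cos(t)**2 + 2*t*cos(t)**2
The correct value should be: -t**2*sin(t)**2 + t**2*cos(t)**2 + 2*t*sin(t)*cos(t)

Explanation: sin(t) was incorrectly written as cos(t): the term 2*t*sin(t)*cos(t) was incorrectly written as 2*t*cos(t)**2
The later steps are derived from this incorrect expression, so the error originates in Step 2.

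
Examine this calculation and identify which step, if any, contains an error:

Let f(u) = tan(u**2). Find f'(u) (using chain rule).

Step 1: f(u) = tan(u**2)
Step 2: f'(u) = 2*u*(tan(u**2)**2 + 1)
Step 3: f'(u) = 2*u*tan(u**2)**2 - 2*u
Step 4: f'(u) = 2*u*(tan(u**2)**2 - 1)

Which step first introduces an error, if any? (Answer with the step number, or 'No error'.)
Step 3

Step 3 is incorrect due to a sign flip.
The step shows: 2*u*tan(u**2)**2 - 2*u
The correct value should be: 2*u*tan(u**2)**2 + 2*u

Explanation: The sign of one term was flipped: the term 2*u was incorrectly written as -2*u
The later steps are derived from this incorrect expression, so the error originates in Step 3.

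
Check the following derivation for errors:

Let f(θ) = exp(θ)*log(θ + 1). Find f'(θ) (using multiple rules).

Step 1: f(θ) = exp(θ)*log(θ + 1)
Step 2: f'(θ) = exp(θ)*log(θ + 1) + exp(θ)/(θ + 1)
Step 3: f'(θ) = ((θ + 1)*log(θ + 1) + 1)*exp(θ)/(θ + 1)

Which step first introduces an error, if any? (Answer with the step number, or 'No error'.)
No error

All steps in this derivation are correct.
The final answer f'(θ) = ((θ + 1)*log(θ + 1) + 1)*exp(θ)/(θ + 1) is valid.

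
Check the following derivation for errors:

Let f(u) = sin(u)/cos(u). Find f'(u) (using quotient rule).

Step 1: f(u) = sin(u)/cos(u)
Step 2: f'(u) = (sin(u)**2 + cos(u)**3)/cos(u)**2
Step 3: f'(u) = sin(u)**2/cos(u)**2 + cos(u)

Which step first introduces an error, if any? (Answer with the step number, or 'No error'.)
Step 2

Step 2 is incorrect due to a wrong exponent.
The step shows: (sin(u)**2 + cos(u)**3)/cos(u)**2
The correct value should be: (sin(u)**2 + cos(u)**2)/cos(u)**2

Explanation: The exponent 2 on cos(u) was incorrectly written as 3: the term (sin(u)**2 + cos(u)**2)/cos(u)**2 was incorrectly written as (sin(u)**2 + cos(u)**3)/cos(u)**2
The later steps are derived from this incorrect expression, so the error originates in Step 2.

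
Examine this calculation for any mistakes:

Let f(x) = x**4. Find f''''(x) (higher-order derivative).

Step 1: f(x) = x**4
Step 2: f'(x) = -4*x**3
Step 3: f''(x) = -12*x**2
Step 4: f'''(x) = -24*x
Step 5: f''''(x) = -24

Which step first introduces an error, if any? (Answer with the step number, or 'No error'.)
Step 2

Step 2 is incorrect due to a sign flip.
The step shows: -4*x**3
The correct value should be: 4*x**3

Explanation: The sign of the whole expression was flipped: the term 4*x**3 was incorrectly written as -4*x**3
The later steps are derived from this incorrect expression, so the error originates in Step 2.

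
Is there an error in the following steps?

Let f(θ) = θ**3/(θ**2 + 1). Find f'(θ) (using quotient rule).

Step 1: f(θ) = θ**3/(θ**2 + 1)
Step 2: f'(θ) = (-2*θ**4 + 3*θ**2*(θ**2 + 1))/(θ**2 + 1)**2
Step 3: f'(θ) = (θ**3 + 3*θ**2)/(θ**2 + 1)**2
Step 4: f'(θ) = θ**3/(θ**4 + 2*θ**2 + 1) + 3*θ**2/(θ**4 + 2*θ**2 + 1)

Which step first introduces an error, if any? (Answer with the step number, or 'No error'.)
Step 3

Step 3 is incorrect due to a wrong exponent.
The step shows: (θ**3 + 3*θ**2)/(θ**2 + 1)**2
The correct value should be: (θ**4 + 3*θ**2)/(θ**2 + 1)**2

Explanation: The exponent 4 on θ was incorrectly written as 3: the term (θ**4 + 3*θ**2)/(θ**2 + 1)**2 was incorrectly written as (θ**3 + 3*θ**2)/(θ**2 + 1)**2
The later steps are derived from this incorrect expression, so the error originates in Step 3.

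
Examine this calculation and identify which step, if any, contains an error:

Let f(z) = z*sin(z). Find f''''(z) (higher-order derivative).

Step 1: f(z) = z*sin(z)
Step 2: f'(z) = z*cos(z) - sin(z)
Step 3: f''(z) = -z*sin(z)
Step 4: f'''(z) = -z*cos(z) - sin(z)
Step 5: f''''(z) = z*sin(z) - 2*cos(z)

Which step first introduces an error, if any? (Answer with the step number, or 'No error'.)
Step 2

Step 2 is incorrect due to a sign flip.
The step shows: z*cos(z) - sin(z)
The correct value should be: z*cos(z) + sin(z)

Explanation: The sign of one term was flipped: the term sin(z) was incorrectly written as -sin(z)
The later steps are derived from this incorrect expression, so the error originates in Step 2.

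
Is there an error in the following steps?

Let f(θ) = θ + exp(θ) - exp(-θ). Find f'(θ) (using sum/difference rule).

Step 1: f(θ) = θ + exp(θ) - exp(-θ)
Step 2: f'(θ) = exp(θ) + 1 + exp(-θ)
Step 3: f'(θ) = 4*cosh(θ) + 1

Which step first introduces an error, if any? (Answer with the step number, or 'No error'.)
Step 3

Step 3 is incorrect due to a wrong coefficient.
The step shows: 4*cosh(θ) + 1
The correct value should be: 2*cosh(θ) + 1

Explanation: The coefficient 2 was incorrectly written as 4: the term 2*cosh(θ) was incorrectly written as 4*cosh(θ)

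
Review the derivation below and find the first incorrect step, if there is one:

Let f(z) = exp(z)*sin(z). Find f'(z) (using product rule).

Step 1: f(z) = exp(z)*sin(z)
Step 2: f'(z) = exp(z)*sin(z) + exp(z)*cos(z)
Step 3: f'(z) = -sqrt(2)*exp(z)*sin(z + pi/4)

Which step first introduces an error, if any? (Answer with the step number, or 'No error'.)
Step 3

Step 3 is incorrect due to a sign flip.
The step shows: -sqrt(2)*exp(z)*sin(z + pi/4)
The correct value should be: sqrt(2)*exp(z)*sin(z + pi/4)

Explanation: The sign of the whole expression was flipped: the term sqrt(2)*exp(z)*sin(z + pi/4) was incorrectly written as -sqrt(2)*exp(z)*sin(z + pi/4)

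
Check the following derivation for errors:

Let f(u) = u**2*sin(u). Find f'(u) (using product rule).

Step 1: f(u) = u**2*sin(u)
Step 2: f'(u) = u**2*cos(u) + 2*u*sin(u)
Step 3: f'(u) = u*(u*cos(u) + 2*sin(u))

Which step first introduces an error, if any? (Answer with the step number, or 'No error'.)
No error

All steps in this derivation are correct.
The final answer f'(u) = u*(u*cos(u) + 2*sin(u)) is valid.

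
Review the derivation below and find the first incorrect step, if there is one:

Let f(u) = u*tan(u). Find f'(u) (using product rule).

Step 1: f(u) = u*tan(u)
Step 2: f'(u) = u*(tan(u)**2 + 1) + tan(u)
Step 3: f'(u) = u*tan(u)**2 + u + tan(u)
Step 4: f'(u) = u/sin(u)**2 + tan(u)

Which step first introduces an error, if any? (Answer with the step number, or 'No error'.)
Step 4

Step 4 is incorrect due to a wrong trig function.
The step shows: u/sin(u)**2 + tan(u)
The correct value should be: u/cos(u)**2 + tan(u)

Explanation: cos(u) was incorrectly written as sin(u): the term u/cos(u)**2 was incorrectly written as u/sin(u)**2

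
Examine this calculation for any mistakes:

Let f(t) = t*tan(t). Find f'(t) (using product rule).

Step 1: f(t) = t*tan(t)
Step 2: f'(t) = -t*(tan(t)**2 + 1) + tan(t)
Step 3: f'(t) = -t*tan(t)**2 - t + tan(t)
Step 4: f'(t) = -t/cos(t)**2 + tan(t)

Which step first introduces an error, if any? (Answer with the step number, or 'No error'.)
Step 2

Step 2 is incorrect due to a sign flip.
The step shows: -t*(tan(t)**2 + 1) + tan(t)
The correct value should be: t*(tan(t)**2 + 1) + tan(t)

Explanation: The sign of one term was flipped: the term t*(tan(t)**2 + 1) was incorrectly written as -t*(tan(t)**2 + 1)
The later steps are derived from this incorrect expression, so the error originates in Step 2.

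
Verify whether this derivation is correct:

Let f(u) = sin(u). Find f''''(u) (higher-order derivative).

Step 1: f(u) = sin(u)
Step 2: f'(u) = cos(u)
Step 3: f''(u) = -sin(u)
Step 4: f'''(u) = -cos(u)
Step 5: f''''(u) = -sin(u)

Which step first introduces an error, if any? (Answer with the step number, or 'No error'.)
Step 5

Step 5 is incorrect due to a sign flip.
The step shows: -sin(u)
The correct value should be: sin(u)

Explanation: The sign of the whole expression was flipped: the term sin(u) was incorrectly written as -sin(u)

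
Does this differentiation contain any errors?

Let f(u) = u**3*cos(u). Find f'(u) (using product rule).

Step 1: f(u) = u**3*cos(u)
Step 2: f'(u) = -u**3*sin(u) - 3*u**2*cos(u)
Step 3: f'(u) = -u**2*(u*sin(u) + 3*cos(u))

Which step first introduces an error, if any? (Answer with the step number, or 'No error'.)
Step 2

Step 2 is incorrect due to a sign flip.
The step shows: -u**3*sin(u) - 3*u**2*cos(u)
The correct value should be: -u**3*sin(u) + 3*u**2*cos(u)

Explanation: The sign of one term was flipped: the term 3*u**2*cos(u) was incorrectly written as -3*u**2*cos(u)
The later steps are derived from this incorrect expression, so the error originates in Step 2.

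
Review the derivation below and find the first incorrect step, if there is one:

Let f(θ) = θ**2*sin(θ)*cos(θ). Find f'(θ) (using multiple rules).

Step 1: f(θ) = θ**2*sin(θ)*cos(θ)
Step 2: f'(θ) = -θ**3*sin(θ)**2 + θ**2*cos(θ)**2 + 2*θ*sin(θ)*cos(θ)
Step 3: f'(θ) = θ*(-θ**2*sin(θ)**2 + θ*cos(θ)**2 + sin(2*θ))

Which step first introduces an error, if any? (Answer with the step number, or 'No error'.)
Step 2

Step 2 is incorrect due to a wrong exponent.
The step shows: -θ**3*sin(θ)**2 + θ**2*cos(θ)**2 + 2*θ*sin(θ)*cos(θ)
The correct value should be: -θ**2*sin(θ)**2 + θ**2*cos(θ)**2 + 2*θ*sin(θ)*cos(θ)

Explanation: The exponent 2 on θ was incorrectly written as 3: the term -θ**2*sin(θ)**2 was incorrectly written as -θ**3*sin(θ)**2
The later steps are derived from this incorrect expression, so the error originates in Step 2.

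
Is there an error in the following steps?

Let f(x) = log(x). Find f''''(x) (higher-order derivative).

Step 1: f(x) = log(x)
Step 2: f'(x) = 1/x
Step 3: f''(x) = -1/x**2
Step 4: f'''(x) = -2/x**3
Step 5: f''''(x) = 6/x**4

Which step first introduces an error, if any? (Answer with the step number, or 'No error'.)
Step 4

Step 4 is incorrect due to a sign flip.
The step shows: -2/x**3
The correct value should be: 2/x**3

Explanation: The sign of the whole expression was flipped: the term 2/x**3 was incorrectly written as -2/x**3
The later steps are derived from this incorrect expression, so the error originates in Step 4.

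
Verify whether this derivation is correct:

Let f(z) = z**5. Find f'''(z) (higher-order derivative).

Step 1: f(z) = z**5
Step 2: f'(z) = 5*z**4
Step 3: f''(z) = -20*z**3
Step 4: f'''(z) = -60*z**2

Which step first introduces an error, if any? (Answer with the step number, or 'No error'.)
Step 3

Step 3 is incorrect due to a sign flip.
The step shows: -20*z**3
The correct value should be: 20*z**3

Explanation: The sign of the whole expression was flipped: the term 20*z**3 was incorrectly written as -20*z**3
The later steps are derived from this incorrect expression, so the error originates in Step 3.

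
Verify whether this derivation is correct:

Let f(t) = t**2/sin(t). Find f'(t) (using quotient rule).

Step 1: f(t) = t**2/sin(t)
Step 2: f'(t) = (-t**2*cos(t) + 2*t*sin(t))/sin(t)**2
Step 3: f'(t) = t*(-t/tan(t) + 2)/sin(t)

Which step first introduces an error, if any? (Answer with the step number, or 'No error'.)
No error

All steps in this derivation are correct.
The final answer f'(t) = t*(-t/tan(t) + 2)/sin(t) is valid.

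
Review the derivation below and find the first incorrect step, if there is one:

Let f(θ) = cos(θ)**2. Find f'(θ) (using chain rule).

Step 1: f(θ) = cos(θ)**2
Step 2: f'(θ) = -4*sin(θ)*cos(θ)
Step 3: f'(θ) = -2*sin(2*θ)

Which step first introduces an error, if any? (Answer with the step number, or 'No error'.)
Step 2

Step 2 is incorrect due to a wrong coefficient.
The step shows: -4*sin(θ)*cos(θ)
The correct value should be: -2*sin(θ)*cos(θ)

Explanation: The coefficient -2 was incorrectly written as -4: the term -2*sin(θ)*cos(θ) was incorrectly written as -4*sin(θ)*cos(θ)
The later steps are derived from this incorrect expression, so the error originates in Step 2.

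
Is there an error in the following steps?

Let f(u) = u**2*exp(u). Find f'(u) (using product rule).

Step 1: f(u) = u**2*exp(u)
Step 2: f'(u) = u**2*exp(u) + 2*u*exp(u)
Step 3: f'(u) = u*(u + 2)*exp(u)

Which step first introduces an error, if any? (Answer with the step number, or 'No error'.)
No error

All steps in this derivation are correct.
The final answer f'(u) = u*(u + 2)*exp(u) is valid.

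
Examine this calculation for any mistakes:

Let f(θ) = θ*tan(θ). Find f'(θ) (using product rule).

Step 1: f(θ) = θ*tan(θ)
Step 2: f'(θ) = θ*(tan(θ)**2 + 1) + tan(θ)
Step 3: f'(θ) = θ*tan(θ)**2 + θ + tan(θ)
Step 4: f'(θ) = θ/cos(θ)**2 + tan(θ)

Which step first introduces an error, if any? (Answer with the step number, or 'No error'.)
No error

All steps in this derivation are correct.
The final answer f'(θ) = θ/cos(θ)**2 + tan(θ) is valid.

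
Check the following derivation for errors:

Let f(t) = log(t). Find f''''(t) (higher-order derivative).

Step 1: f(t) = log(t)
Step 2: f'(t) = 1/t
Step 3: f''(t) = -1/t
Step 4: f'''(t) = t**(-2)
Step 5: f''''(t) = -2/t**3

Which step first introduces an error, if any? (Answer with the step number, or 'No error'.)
Step 3

Step 3 is incorrect due to a wrong exponent.
The step shows: -1/t
The correct value should be: -1/t**2

Explanation: The exponent -2 on t was incorrectly written as -1: the term -1/t**2 was incorrectly written as -1/t
The later steps are derived from this incorrect expression, so the error originates in Step 3.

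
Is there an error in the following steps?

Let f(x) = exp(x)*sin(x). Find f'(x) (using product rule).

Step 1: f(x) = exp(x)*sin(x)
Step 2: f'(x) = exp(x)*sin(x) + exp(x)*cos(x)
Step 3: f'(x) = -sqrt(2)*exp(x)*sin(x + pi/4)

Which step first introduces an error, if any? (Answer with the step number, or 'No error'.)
Step 3

Step 3 is incorrect due to a sign flip.
The step shows: -sqrt(2)*exp(x)*sin(x + pi/4)
The correct value should be: sqrt(2)*exp(x)*sin(x + pi/4)

Explanation: The sign of the whole expression was flipped: the term sqrt(2)*exp(x)*sin(x + pi/4) was incorrectly written as -sqrt(2)*exp(x)*sin(x + pi/4)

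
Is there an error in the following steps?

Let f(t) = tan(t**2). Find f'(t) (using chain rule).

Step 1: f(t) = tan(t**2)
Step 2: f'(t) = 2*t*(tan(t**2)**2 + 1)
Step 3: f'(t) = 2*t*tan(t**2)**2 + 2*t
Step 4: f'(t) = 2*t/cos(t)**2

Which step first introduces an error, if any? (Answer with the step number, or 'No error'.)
Step 4

Step 4 is incorrect due to a wrong exponent.
The step shows: 2*t/cos(t)**2
The correct value should be: 2*t/cos(t**2)**2

Explanation: The exponent 2 on t was incorrectly written as 1: the term 2*t/cos(t**2)**2 was incorrectly written as 2*t/cos(t)**2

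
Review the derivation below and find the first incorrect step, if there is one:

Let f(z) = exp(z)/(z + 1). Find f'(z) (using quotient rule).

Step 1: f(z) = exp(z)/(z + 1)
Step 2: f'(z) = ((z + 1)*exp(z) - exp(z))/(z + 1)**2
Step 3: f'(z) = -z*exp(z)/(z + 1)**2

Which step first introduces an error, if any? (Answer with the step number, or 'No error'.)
Step 3

Step 3 is incorrect due to a sign flip.
The step shows: -z*exp(z)/(z + 1)**2
The correct value should be: z*exp(z)/(z + 1)**2

Explanation: The sign of the whole expression was flipped: the term z*exp(z)/(z + 1)**2 was incorrectly written as -z*exp(z)/(z + 1)**2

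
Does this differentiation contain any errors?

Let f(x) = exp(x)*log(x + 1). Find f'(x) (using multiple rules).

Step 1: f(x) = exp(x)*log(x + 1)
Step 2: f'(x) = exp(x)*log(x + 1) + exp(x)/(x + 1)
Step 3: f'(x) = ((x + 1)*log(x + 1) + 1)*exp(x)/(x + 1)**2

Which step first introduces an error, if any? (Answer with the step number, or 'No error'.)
Step 3

Step 3 is incorrect due to a wrong exponent.
The step shows: ((x + 1)*log(x + 1) + 1)*exp(x)/(x + 1)**2
The correct value should be: ((x + 1)*log(x + 1) + 1)*exp(x)/(x + 1)

Explanation: The exponent -1 on x + 1 was incorrectly written as -2: the term ((x + 1)*log(x + 1) + 1)*exp(x)/(x + 1) was incorrectly written as ((x + 1)*log(x + 1) + 1)*exp(x)/(x + 1)**2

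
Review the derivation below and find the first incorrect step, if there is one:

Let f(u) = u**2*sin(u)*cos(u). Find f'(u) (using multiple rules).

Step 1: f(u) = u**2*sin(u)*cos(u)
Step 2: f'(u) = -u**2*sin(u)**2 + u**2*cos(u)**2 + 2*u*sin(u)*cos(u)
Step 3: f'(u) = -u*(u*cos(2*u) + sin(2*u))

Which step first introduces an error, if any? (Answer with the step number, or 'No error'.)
Step 3

Step 3 is incorrect due to a sign flip.
The step shows: -u*(u*cos(2*u) + sin(2*u))
The correct value should be: u*(u*cos(2*u) + sin(2*u))

Explanation: The sign of the whole expression was flipped: the term u*(u*cos(2*u) + sin(2*u)) was incorrectly written as -u*(u*cos(2*u) + sin(2*u))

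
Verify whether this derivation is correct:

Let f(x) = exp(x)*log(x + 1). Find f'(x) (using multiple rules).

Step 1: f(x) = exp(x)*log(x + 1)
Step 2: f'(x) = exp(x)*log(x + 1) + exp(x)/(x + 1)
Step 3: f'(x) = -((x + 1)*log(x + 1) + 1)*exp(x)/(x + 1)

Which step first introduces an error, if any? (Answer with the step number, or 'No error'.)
Step 3

Step 3 is incorrect due to a sign flip.
The step shows: -((x + 1)*log(x + 1) + 1)*exp(x)/(x + 1)
The correct value should be: ((x + 1)*log(x + 1) + 1)*exp(x)/(x + 1)

Explanation: The sign of the whole expression was flipped: the term ((x + 1)*log(x + 1) + 1)*exp(x)/(x + 1) was incorrectly written as -((x + 1)*log(x + 1) + 1)*exp(x)/(x + 1)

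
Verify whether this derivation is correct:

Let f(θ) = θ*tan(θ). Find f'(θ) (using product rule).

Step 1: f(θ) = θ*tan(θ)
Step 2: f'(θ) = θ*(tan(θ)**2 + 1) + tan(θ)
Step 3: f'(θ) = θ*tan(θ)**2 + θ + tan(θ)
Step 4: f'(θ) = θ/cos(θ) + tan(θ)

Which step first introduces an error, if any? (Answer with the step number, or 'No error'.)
Step 4

Step 4 is incorrect due to a wrong exponent.
The step shows: θ/cos(θ) + tan(θ)
The correct value should be: θ/cos(θ)**2 + tan(θ)

Explanation: The exponent -2 on cos(θ) was incorrectly written as -1: the term θ/cos(θ)**2 was incorrectly written as θ/cos(θ)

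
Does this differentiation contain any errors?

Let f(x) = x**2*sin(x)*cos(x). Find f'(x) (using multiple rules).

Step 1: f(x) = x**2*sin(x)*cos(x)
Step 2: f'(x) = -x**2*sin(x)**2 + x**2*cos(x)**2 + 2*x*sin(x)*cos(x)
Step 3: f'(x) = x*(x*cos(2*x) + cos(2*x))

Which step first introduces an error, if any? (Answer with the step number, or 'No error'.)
Step 3

Step 3 is incorrect due to a wrong trig function.
The step shows: x*(x*cos(2*x) + cos(2*x))
The correct value should be: x*(x*cos(2*x) + sin(2*x))

Explanation: sin(2*x) was incorrectly written as cos(2*x): the term x*(x*cos(2*x) + sin(2*x)) was incorrectly written as x*(x*cos(2*x) + cos(2*x))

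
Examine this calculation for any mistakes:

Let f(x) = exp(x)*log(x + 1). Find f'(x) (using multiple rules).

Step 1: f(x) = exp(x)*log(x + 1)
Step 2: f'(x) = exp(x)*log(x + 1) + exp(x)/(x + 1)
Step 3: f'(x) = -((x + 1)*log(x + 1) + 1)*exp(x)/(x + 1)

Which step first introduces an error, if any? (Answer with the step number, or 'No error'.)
Step 3

Step 3 is incorrect due to a sign flip.
The step shows: -((x + 1)*log(x + 1) + 1)*exp(x)/(x + 1)
The correct value should be: ((x + 1)*log(x + 1) + 1)*exp(x)/(x + 1)

Explanation: The sign of the whole expression was flipped: the term ((x + 1)*log(x + 1) + 1)*exp(x)/(x + 1) was incorrectly written as -((x + 1)*log(x + 1) + 1)*exp(x)/(x + 1)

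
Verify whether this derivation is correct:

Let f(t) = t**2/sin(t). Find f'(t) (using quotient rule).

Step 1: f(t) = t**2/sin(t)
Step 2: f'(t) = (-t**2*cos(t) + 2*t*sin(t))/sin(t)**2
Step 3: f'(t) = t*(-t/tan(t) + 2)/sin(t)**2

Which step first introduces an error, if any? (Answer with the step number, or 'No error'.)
Step 3

Step 3 is incorrect due to a wrong exponent.
The step shows: t*(-t/tan(t) + 2)/sin(t)**2
The correct value should be: t*(-t/tan(t) + 2)/sin(t)

Explanation: The exponent -1 on sin(t) was incorrectly written as -2: the term t*(-t/tan(t) + 2)/sin(t) was incorrectly written as t*(-t/tan(t) + 2)/sin(t)**2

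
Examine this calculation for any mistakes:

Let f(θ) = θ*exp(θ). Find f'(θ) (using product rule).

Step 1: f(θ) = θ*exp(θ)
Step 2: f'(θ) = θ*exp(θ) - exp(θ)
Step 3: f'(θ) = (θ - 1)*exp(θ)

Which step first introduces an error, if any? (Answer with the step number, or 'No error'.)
Step 2

Step 2 is incorrect due to a sign flip.
The step shows: θ*exp(θ) - exp(θ)
The correct value should be: θ*exp(θ) + exp(θ)

Explanation: The sign of one term was flipped: the term exp(θ) was incorrectly written as -exp(θ)
The later steps are derived from this incorrect expression, so the error originates in Step 2.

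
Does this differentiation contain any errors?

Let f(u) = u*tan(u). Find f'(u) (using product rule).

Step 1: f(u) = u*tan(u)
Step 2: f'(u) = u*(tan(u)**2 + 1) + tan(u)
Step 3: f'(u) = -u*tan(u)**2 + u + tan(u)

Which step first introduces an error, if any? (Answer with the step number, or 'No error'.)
Step 3

Step 3 is incorrect due to a sign flip.
The step shows: -u*tan(u)**2 + u + tan(u)
The correct value should be: u*tan(u)**2 + u + tan(u)

Explanation: The sign of one term was flipped: the term u*tan(u)**2 was incorrectly written as -u*tan(u)**2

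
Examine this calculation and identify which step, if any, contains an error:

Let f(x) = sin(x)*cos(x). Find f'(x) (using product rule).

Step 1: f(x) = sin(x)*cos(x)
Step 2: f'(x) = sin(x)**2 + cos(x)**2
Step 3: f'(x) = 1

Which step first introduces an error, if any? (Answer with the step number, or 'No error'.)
Step 2

Step 2 is incorrect due to a sign flip.
The step shows: sin(x)**2 + cos(x)**2
The correct value should be: -sin(x)**2 + cos(x)**2

Explanation: The sign of one term was flipped: the term -sin(x)**2 was incorrectly written as sin(x)**2
The later steps are derived from this incorrect expression, so the error originates in Step 2.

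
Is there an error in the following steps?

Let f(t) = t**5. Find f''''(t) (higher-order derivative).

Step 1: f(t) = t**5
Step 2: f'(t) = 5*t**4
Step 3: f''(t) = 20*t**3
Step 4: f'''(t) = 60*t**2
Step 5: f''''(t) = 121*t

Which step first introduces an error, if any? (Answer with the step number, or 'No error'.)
Step 5

Step 5 is incorrect due to a wrong coefficient.
The step shows: 121*t
The correct value should be: 120*t

Explanation: The coefficient 120 was incorrectly written as 121: the term 120*t was incorrectly written as 121*t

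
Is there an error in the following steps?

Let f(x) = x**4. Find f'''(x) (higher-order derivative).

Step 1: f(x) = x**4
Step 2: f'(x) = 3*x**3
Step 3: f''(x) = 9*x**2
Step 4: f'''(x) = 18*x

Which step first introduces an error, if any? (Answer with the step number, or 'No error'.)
Step 2

Step 2 is incorrect due to a wrong coefficient.
The step shows: 3*x**3
The correct value should be: 4*x**3

Explanation: The coefficient 4 was incorrectly written as 3: the term 4*x**3 was incorrectly written as 3*x**3
The later steps are derived from this incorrect expression, so the error originates in Step 2.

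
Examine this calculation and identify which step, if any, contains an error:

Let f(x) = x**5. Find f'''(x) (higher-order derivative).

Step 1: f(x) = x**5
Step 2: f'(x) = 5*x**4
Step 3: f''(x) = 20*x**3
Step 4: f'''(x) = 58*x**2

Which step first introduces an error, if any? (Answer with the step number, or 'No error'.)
Step 4

Step 4 is incorrect due to a wrong coefficient.
The step shows: 58*x**2
The correct value should be: 60*x**2

Explanation: The coefficient 60 was incorrectly written as 58: the term 60*x**2 was incorrectly written as 58*x**2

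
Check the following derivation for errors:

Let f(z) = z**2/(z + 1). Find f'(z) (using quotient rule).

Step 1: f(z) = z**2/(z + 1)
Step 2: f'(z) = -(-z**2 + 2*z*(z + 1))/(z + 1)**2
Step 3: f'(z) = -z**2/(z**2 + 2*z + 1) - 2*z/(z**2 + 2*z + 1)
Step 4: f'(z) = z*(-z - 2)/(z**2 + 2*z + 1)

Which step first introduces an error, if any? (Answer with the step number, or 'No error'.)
Step 2

Step 2 is incorrect due to a sign flip.
The step shows: -(-z**2 + 2*z*(z + 1))/(z + 1)**2
The correct value should be: (-z**2 + 2*z*(z + 1))/(z + 1)**2

Explanation: The sign of the whole expression was flipped: the term (-z**2 + 2*z*(z + 1))/(z + 1)**2 was incorrectly written as -(-z**2 + 2*z*(z + 1))/(z + 1)**2
The later steps are derived from this incorrect expression, so the error originates in Step 2.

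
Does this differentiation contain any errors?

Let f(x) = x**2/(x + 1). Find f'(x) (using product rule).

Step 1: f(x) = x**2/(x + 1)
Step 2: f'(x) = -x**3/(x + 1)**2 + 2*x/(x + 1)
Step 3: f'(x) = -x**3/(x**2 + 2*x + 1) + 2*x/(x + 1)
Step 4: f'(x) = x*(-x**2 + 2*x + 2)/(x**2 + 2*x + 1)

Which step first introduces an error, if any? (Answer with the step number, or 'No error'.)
Step 2

Step 2 is incorrect due to a wrong exponent.
The step shows: -x**3/(x + 1)**2 + 2*x/(x + 1)
The correct value should be: -x**2/(x + 1)**2 + 2*x/(x + 1)

Explanation: The exponent 2 on x was incorrectly written as 3: the term -x**2/(x + 1)**2 was incorrectly written as -x**3/(x + 1)**2
The later steps are derived from this incorrect expression, so the error originates in Step 2.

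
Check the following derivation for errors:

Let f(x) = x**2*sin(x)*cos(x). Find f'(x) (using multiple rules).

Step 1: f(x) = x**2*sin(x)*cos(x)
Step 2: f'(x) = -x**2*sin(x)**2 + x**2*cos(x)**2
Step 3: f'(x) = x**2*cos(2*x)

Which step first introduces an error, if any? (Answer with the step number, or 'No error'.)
Step 2

Step 2 is incorrect due to a dropped term.
The step shows: -x**2*sin(x)**2 + x**2*cos(x)**2
The correct value should be: -x**2*sin(x)**2 + x**2*cos(x)**2 + 2*x*sin(x)*cos(x)

Explanation: A term was dropped: the term 2*x*sin(x)*cos(x) was incorrectly omitted
The later steps are derived from this incorrect expression, so the error originates in Step 2.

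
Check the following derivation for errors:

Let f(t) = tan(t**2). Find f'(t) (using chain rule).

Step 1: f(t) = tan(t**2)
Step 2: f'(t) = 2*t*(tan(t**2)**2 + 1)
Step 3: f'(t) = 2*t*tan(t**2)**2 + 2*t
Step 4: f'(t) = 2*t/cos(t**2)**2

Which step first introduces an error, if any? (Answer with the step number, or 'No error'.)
No error

All steps in this derivation are correct.
The final answer f'(t) = 2*t/cos(t**2)**2 is valid.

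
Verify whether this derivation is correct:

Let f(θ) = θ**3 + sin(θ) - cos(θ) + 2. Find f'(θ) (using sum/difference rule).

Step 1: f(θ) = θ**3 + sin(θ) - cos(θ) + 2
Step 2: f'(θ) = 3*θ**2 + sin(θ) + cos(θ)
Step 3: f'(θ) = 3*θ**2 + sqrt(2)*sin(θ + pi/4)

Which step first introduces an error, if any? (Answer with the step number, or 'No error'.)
No error

All steps in this derivation are correct.
The final answer f'(θ) = 3*θ**2 + sqrt(2)*sin(θ + pi/4) is valid.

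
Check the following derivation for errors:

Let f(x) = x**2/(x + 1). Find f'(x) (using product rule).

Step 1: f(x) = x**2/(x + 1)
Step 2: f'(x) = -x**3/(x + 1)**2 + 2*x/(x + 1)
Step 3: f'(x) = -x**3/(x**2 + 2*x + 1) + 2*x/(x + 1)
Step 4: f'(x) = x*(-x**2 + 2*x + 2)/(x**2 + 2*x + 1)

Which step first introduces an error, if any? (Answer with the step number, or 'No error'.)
Step 2

Step 2 is incorrect due to a wrong exponent.
The step shows: -x**3/(x + 1)**2 + 2*x/(x + 1)
The correct value should be: -x**2/(x + 1)**2 + 2*x/(x + 1)

Explanation: The exponent 2 on x was incorrectly written as 3: the term -x**2/(x + 1)**2 was incorrectly written as -x**3/(x + 1)**2
The later steps are derived from this incorrect expression, so the error originates in Step 2.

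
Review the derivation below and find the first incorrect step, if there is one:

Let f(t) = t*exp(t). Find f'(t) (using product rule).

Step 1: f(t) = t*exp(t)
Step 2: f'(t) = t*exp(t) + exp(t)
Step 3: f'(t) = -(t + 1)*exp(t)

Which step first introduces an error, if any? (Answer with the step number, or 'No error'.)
Step 3

Step 3 is incorrect due to a sign flip.
The step shows: -(t + 1)*exp(t)
The correct value should be: (t + 1)*exp(t)

Explanation: The sign of the whole expression was flipped: the term (t + 1)*exp(t) was incorrectly written as -(t + 1)*exp(t)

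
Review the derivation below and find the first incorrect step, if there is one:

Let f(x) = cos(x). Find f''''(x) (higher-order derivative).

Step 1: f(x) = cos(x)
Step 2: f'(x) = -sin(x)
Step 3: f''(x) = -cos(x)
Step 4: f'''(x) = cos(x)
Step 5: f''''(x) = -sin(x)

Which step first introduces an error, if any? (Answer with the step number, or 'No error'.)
Step 4

Step 4 is incorrect due to a wrong trig function.
The step shows: cos(x)
The correct value should be: sin(x)

Explanation: sin(x) was incorrectly written as cos(x): the term sin(x) was incorrectly written as cos(x)
The later steps are derived from this incorrect expression, so the error originates in Step 4.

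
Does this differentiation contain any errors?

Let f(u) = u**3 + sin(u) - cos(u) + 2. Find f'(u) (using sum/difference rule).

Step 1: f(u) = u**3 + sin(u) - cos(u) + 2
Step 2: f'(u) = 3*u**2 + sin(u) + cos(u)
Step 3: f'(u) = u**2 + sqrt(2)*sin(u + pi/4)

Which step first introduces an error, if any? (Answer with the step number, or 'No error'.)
Step 3

Step 3 is incorrect due to a wrong coefficient.
The step shows: u**2 + sqrt(2)*sin(u + pi/4)
The correct value should be: 3*u**2 + sqrt(2)*sin(u + pi/4)

Explanation: The coefficient 3 was incorrectly written as 1: the term 3*u**2 was incorrectly written as u**2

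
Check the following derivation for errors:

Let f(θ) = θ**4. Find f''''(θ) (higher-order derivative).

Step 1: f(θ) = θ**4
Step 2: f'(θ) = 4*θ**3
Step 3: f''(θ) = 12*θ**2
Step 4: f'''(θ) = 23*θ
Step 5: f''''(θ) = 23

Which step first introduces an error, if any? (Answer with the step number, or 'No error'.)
Step 4

Step 4 is incorrect due to a wrong coefficient.
The step shows: 23*θ
The correct value should be: 24*θ

Explanation: The coefficient 24 was incorrectly written as 23: the term 24*θ was incorrectly written as 23*θ
The later steps are derived from this incorrect expression, so the error originates in Step 4.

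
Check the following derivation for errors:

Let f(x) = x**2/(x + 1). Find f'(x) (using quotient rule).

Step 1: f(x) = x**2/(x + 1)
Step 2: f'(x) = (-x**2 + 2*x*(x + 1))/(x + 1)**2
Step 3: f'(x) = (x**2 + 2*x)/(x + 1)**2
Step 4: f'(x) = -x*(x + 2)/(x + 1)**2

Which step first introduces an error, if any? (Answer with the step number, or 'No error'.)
Step 4

Step 4 is incorrect due to a sign flip.
The step shows: -x*(x + 2)/(x + 1)**2
The correct value should be: x*(x + 2)/(x + 1)**2

Explanation: The sign of the whole expression was flipped: the term x*(x + 2)/(x + 1)**2 was incorrectly written as -x*(x + 2)/(x + 1)**2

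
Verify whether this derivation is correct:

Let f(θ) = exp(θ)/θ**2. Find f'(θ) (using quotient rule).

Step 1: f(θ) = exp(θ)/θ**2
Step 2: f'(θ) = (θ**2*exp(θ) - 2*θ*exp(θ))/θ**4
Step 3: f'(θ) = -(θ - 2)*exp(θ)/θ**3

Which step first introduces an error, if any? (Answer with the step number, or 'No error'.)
Step 3

Step 3 is incorrect due to a sign flip.
The step shows: -(θ - 2)*exp(θ)/θ**3
The correct value should be: (θ - 2)*exp(θ)/θ**3

Explanation: The sign of the whole expression was flipped: the term (θ - 2)*exp(θ)/θ**3 was incorrectly written as -(θ - 2)*exp(θ)/θ**3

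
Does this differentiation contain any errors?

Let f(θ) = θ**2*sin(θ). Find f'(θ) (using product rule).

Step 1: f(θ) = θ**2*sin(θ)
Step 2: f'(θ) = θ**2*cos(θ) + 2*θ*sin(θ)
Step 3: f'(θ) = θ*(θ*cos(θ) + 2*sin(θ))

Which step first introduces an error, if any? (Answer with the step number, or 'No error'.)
No error

All steps in this derivation are correct.
The final answer f'(θ) = θ*(θ*cos(θ) + 2*sin(θ)) is valid.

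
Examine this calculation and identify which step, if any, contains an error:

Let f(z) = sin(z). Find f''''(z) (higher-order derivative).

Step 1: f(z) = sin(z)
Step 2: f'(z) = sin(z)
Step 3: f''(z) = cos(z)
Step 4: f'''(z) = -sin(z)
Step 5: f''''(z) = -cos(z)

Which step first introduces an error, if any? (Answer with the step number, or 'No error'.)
Step 2

Step 2 is incorrect due to a wrong trig function.
The step shows: sin(z)
The correct value should be: cos(z)

Explanation: cos(z) was incorrectly written as sin(z): the term cos(z) was incorrectly written as sin(z)
The later steps are derived from this incorrect expression, so the error originates in Step 2.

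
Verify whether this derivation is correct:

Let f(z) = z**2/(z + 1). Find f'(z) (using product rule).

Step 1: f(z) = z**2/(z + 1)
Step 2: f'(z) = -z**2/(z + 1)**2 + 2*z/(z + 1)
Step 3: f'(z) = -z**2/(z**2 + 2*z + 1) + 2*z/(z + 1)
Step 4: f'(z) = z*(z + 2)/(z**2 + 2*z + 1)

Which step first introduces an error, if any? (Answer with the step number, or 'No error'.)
No error

All steps in this derivation are correct.
The final answer f'(z) = z*(z + 2)/(z**2 + 2*z + 1) is valid.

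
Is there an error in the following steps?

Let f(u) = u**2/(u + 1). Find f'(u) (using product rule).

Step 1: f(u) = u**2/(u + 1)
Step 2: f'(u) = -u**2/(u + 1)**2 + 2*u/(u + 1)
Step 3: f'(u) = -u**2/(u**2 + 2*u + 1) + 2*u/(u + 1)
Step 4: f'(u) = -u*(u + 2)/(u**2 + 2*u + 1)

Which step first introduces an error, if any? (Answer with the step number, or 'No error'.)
Step 4

Step 4 is incorrect due to a sign flip.
The step shows: -u*(u + 2)/(u**2 + 2*u + 1)
The correct value should be: u*(u + 2)/(u**2 + 2*u + 1)

Explanation: The sign of the whole expression was flipped: the term u*(u + 2)/(u**2 + 2*u + 1) was incorrectly written as -u*(u + 2)/(u**2 + 2*u + 1)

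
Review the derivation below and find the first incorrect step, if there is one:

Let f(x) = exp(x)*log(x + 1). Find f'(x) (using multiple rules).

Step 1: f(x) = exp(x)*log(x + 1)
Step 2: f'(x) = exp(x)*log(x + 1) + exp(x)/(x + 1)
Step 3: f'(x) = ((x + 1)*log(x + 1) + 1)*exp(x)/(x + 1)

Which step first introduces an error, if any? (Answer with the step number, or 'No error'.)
No error

All steps in this derivation are correct.
The final answer f'(x) = ((x + 1)*log(x + 1) + 1)*exp(x)/(x + 1) is valid.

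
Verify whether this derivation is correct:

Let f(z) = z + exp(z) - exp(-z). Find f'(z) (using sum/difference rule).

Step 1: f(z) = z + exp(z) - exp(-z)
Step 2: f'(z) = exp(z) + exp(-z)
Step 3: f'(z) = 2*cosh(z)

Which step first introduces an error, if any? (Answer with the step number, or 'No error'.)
Step 2

Step 2 is incorrect due to a dropped term.
The step shows: exp(z) + exp(-z)
The correct value should be: exp(z) + 1 + exp(-z)

Explanation: A term was dropped: the term 1 was incorrectly omitted
The later steps are derived from this incorrect expression, so the error originates in Step 2.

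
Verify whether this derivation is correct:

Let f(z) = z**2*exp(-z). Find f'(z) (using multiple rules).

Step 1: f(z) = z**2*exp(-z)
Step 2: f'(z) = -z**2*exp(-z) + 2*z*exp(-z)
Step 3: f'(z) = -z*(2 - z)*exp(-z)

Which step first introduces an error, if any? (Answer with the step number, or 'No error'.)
Step 3

Step 3 is incorrect due to a sign flip.
The step shows: -z*(2 - z)*exp(-z)
The correct value should be: z*(2 - z)*exp(-z)

Explanation: The sign of the whole expression was flipped: the term z*(2 - z)*exp(-z) was incorrectly written as -z*(2 - z)*exp(-z)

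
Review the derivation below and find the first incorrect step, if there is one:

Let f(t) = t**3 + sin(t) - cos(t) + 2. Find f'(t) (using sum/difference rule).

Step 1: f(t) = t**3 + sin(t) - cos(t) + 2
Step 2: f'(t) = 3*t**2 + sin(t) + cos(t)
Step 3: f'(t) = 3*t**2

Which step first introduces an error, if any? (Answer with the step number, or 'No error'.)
Step 3

Step 3 is incorrect due to a dropped term.
The step shows: 3*t**2
The correct value should be: 3*t**2 + sqrt(2)*sin(t + pi/4)

Explanation: A term was dropped: the term sqrt(2)*sin(t + pi/4) was incorrectly omitted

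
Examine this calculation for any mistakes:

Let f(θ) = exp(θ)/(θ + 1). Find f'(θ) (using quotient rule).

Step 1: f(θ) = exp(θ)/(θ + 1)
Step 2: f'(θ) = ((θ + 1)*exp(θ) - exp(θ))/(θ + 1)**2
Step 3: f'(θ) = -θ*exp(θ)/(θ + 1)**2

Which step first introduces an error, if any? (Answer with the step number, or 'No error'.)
Step 3

Step 3 is incorrect due to a sign flip.
The step shows: -θ*exp(θ)/(θ + 1)**2
The correct value should be: θ*exp(θ)/(θ + 1)**2

Explanation: The sign of the whole expression was flipped: the term θ*exp(θ)/(θ + 1)**2 was incorrectly written as -θ*exp(θ)/(θ + 1)**2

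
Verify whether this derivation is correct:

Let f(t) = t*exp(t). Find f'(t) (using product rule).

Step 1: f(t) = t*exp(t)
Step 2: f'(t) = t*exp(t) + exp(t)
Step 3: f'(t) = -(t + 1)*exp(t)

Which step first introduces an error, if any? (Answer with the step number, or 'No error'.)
Step 3

Step 3 is incorrect due to a sign flip.
The step shows: -(t + 1)*exp(t)
The correct value should be: (t + 1)*exp(t)

Explanation: The sign of the whole expression was flipped: the term (t + 1)*exp(t) was incorrectly written as -(t + 1)*exp(t)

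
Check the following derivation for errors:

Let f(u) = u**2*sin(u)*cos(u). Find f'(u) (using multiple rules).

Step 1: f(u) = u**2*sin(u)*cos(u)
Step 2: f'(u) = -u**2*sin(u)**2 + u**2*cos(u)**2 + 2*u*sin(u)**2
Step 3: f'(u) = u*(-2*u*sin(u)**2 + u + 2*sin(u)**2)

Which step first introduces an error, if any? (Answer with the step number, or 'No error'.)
Step 2

Step 2 is incorrect due to a wrong trig function.
The step shows: -u**2*sin(u)**2 + u**2*cos(u)**2 + 2*u*sin(u)**2
The correct value should be: -u**2*sin(u)**2 + u**2*cos(u)**2 + 2*u*sin(u)*cos(u)

Explanation: cos(u) was incorrectly written as sin(u): the term 2*u*sin(u)*cos(u) was incorrectly written as 2*u*sin(u)**2
The later steps are derived from this incorrect expression, so the error originates in Step 2.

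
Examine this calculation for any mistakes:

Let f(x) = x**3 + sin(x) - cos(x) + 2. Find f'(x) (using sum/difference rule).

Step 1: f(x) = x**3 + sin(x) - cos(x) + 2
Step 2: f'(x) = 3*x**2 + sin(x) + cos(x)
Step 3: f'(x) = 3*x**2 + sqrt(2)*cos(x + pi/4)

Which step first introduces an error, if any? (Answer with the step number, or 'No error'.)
Step 3

Step 3 is incorrect due to a wrong trig function.
The step shows: 3*x**2 + sqrt(2)*cos(x + pi/4)
The correct value should be: 3*x**2 + sqrt(2)*sin(x + pi/4)

Explanation: sin(x + pi/4) was incorrectly written as cos(x + pi/4): the term sqrt(2)*sin(x + pi/4) was incorrectly written as sqrt(2)*cos(x + pi/4)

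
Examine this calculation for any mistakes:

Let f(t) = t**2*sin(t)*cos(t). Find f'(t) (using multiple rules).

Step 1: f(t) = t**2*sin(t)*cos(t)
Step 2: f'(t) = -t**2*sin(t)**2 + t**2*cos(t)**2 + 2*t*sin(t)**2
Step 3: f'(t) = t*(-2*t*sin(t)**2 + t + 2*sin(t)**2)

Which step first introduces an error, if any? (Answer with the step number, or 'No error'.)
Step 2

Step 2 is incorrect due to a wrong trig function.
The step shows: -t**2*sin(t)**2 + t**2*cos(t)**2 + 2*t*sin(t)**2
The correct value should be: -t**2*sin(t)**2 + t**2*cos(t)**2 + 2*t*sin(t)*cos(t)

Explanation: cos(t) was incorrectly written as sin(t): the term 2*t*sin(t)*cos(t) was incorrectly written as 2*t*sin(t)**2
The later steps are derived from this incorrect expression, so the error originates in Step 2.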